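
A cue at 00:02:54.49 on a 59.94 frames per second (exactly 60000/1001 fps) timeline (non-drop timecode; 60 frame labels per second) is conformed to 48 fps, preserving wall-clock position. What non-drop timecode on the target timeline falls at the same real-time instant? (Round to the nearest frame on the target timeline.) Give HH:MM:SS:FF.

Source frame index: (0×3600 + 2×60 + 54) × 60 + 49 = 10489.
Real time: 10489 / (60000/1001) = 10499489/60000 s.
Target frame: (10499489/60000) × (48) = 10499489/1250 ≈ 8399.591 → 8400.
At 48 labels/s: frame 8400 → 00:02:55:00.

00:02:55:00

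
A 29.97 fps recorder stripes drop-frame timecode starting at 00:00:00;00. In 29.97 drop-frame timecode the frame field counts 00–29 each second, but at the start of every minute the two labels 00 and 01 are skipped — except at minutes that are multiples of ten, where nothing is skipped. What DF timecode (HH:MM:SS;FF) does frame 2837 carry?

Ten DF minutes hold 17982 frames, so frame 2837 lies in block 0 (frames 0–17981) with 2837 frames into that block.
The block's first minute is 1800 frames and the rest 1798 each; 2837 frames reaches minute 1, so 0 × 18 + 1 × 2 = 2 labels have been skipped so far.
Adding those back, label number 2837 + 2 = 2839 at 30 labels/s is 94 s + 19 f = 0 h 1 min 34 s frame 19, i.e. 00:01:34;19.

00:01:34;19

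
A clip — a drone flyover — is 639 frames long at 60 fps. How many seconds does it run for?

10.65 seconds

Running time = 639 / (60) = 10.65 s.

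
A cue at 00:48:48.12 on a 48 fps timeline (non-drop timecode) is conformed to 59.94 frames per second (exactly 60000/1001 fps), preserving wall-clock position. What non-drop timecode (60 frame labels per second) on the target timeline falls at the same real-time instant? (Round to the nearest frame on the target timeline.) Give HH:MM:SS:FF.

Source frame index: (0×3600 + 48×60 + 48) × 48 + 12 = 140556.
Real time: 140556 / (48) = 11713/4 s.
Target frame: (11713/4) × (60000/1001) = 13515000/77 ≈ 175519.481 → 175519.
At 60 labels/s: frame 175519 → 00:48:45:19.

00:48:45:19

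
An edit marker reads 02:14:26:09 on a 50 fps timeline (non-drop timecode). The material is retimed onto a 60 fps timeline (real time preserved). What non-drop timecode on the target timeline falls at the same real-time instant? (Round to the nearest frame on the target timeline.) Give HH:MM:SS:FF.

Source frame index: (2×3600 + 14×60 + 26) × 50 + 9 = 403309.
Real time: 403309 / (50) = 403309/50 s.
Target frame: (403309/50) × (60) = 2419854/5 ≈ 483970.800 → 483971.
At 60 labels/s: frame 483971 → 02:14:26:11.

02:14:26:11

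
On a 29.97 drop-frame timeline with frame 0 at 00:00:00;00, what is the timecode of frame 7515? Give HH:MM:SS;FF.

Each 10-minute DF block holds 10 × 60 × 30 − 9 × 2 = 17982 frames. 7515 ÷ 17982 → 0 full blocks, remainder 7515.
Within the partial block the first minute is 1800 frames and each further minute 1798, so 4 further minute boundaries passed. Total skipped labels = 18 × 0 + 2 × 4 = 8.
Non-drop label index = 7515 + 8 = 7523; at 30 labels/s that is 00:04:10:23, i.e. DF 00:04:10;23.

00:04:10;23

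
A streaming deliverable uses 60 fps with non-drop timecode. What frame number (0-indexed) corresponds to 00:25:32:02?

frame 91922

Total seconds to the label: (0 × 3600 + 25 × 60 + 32) = 1532.
Frame index = 1532 × 60 + 2 = 91922.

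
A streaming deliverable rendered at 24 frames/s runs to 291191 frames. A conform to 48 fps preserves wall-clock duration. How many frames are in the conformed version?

582382 frames

Frames at target rate = 291191 × (48) / (24) = 582382.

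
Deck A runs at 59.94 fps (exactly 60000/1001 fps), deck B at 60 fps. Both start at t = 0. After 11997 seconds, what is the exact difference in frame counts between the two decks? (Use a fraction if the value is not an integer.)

A emits 60000/1001 × 11997 = 719820000/1001 frames; B emits 60 × 11997 = 719820.
Difference = 719820/1001 frames (≈ 719.1009); B is ahead of A.

719820/1001 frames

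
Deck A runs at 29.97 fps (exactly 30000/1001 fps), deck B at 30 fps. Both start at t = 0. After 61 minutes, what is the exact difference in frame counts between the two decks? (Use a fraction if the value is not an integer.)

61 min = 3660 s.
A emits 30000/1001 × 3660 = 109800000/1001 frames; B emits 30 × 3660 = 109800.
Difference = 109800/1001 frames (≈ 109.6903); B is ahead of A.

109800/1001 frames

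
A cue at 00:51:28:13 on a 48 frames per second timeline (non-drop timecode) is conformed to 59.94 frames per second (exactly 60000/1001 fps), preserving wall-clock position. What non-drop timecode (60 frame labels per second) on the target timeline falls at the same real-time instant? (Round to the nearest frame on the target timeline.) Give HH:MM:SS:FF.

00:51:25:11

Source frame index: (0×3600 + 51×60 + 28) × 48 + 13 = 148237.
Real time: 148237 / (48) = 148237/48 s.
Target frame: (148237/48) × (60000/1001) = 185296250/1001 ≈ 185111.139 → 185111.
At 60 labels/s: frame 185111 → 00:51:25:11.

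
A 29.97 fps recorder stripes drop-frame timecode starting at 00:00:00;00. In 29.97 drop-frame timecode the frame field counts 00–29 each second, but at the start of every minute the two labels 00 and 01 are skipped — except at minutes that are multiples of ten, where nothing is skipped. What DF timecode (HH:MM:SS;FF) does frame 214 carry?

00:00:07;04

Each 10-minute DF block holds 10 × 60 × 30 − 9 × 2 = 17982 frames. 214 ÷ 17982 → 0 full blocks, remainder 214.
Within the partial block the first minute is 1800 frames and each further minute 1798, so 0 further minute boundaries passed. Total skipped labels = 18 × 0 + 2 × 0 = 0.
Non-drop label index = 214 + 0 = 214; at 30 labels/s that is 00:00:07:04, i.e. DF 00:00:07;04.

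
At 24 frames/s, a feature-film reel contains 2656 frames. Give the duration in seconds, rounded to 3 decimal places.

110.667 seconds

Running time = 2656 × 1/24 = 332/3 s ≈ 110.667 s.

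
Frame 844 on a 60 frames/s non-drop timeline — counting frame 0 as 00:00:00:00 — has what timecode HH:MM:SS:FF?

00:00:14:04

844 ÷ 60 = 14 full seconds, remainder 4 frames.
14 s = 0 h 0 min 14 s.
Timecode: 00:00:14:04.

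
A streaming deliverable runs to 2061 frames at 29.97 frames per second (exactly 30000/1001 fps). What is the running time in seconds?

68.7687 seconds

Running time = 2061 / (30000/1001) = 68.7687 s.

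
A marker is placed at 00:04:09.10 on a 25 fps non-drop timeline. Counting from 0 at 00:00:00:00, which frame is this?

6235

Total seconds to the label: (0 × 3600 + 4 × 60 + 9) = 249.
Frame index = 249 × 25 + 10 = 6235.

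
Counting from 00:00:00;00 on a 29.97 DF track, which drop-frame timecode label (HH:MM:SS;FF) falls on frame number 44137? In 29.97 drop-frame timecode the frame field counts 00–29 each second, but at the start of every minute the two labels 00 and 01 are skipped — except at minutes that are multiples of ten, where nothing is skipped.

Each 10-minute DF block holds 10 × 60 × 30 − 9 × 2 = 17982 frames. 44137 ÷ 17982 → 2 full blocks, remainder 8173.
Within the partial block the first minute is 1800 frames and each further minute 1798, so 4 further minute boundaries passed. Total skipped labels = 18 × 2 + 2 × 4 = 44.
Non-drop label index = 44137 + 44 = 44181; at 30 labels/s that is 00:24:32:21, i.e. DF 00:24:32;21.

00:24:32;21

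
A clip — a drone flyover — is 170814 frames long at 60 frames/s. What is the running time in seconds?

2846.9 seconds

Running time = 170814 / (60) = 2846.9 s.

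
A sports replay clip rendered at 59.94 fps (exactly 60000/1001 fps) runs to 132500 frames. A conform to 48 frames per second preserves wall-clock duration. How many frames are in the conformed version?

Target frames = source frames × (target rate / source rate) = 132500 × (48)/(60000/1001) = 132500 × 1001/1250 = 106106.

106106 frames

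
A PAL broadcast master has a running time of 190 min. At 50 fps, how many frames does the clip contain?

570000 frames

190 min = 11400 s.
Frames = 11400 × 50 = 570000.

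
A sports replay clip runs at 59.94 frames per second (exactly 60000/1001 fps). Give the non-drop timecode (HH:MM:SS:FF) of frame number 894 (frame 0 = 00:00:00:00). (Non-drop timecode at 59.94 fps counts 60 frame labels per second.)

894 ÷ 60 = 14 full seconds, remainder 54 frames.
14 s = 0 h 0 min 14 s.
Timecode: 00:00:14:54.

00:00:14:54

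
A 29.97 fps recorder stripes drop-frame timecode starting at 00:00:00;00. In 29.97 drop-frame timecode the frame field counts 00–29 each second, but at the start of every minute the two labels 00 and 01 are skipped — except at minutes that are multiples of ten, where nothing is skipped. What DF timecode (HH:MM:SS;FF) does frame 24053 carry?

00:13:22;17

Ten DF minutes hold 17982 frames, so frame 24053 lies in block 1 (frames 17982–35963) with 6071 frames into that block.
The block's first minute is 1800 frames and the rest 1798 each; 6071 frames reaches minute 3, so 1 × 18 + 3 × 2 = 24 labels have been skipped so far.
Adding those back, label number 24053 + 24 = 24077 at 30 labels/s is 802 s + 17 f = 0 h 13 min 22 s frame 17, i.e. 00:13:22;17.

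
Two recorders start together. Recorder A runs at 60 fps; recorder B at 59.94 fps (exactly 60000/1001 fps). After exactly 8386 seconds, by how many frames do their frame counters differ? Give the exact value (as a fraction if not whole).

71880/143 frames

A emits 60 × 8386 = 503160 frames; B emits 60000/1001 × 8386 = 71880000/143.
Difference = 71880/143 frames (≈ 502.6573); B is behind A.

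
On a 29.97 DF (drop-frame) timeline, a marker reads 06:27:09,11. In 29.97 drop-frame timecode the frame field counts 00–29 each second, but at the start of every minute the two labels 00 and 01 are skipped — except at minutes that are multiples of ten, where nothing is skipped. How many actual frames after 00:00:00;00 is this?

696183

As if non-drop at 30 labels/s: (6 × 3600 + 27 × 60 + 9) × 30 + 11 = 696881.
Minute boundaries passed: 387; those not divisible by 10: 387 − 38 = 349; dropped labels = 2 × 349 = 698.
Actual frame index = 696881 − 698 = 696183.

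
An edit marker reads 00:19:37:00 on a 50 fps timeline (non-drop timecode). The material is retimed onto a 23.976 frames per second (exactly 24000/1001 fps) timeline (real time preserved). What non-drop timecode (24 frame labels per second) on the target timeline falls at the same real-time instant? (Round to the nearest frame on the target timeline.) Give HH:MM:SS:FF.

Source frame index: (0×3600 + 19×60 + 37) × 50 + 0 = 58850.
Real time: 58850 / (50) = 1177 s.
Target frame: (1177) × (24000/1001) = 2568000/91 ≈ 28219.780 → 28220.
At 24 labels/s: frame 28220 → 00:19:35:20.

00:19:35:20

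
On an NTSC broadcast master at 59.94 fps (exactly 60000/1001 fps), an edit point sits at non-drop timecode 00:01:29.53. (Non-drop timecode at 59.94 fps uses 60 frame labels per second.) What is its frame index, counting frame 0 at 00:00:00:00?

Total seconds to the label: (0 × 3600 + 1 × 60 + 29) = 89.
Frame index = 89 × 60 + 53 = 5393.

5393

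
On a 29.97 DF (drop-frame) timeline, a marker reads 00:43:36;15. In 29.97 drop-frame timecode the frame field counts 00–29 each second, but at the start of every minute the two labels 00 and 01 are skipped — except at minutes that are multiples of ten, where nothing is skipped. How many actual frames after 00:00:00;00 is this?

78417

As if non-drop at 30 labels/s: (0 × 3600 + 43 × 60 + 36) × 30 + 15 = 78495.
Minute boundaries passed: 43; those not divisible by 10: 43 − 4 = 39; dropped labels = 2 × 39 = 78.
Actual frame index = 78495 − 78 = 78417.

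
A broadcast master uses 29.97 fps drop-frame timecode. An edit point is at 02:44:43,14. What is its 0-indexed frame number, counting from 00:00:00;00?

296208

As if non-drop at 30 labels/s: (2 × 3600 + 44 × 60 + 43) × 30 + 14 = 296504.
Minute boundaries passed: 164; those not divisible by 10: 164 − 16 = 148; dropped labels = 2 × 148 = 296.
Actual frame index = 296504 − 296 = 296208.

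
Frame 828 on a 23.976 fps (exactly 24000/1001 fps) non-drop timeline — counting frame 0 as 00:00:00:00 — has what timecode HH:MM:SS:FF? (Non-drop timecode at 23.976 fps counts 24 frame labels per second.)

00:00:34:12

828 ÷ 24 = 34 full seconds, remainder 12 frames.
34 s = 0 h 0 min 34 s.
Timecode: 00:00:34:12.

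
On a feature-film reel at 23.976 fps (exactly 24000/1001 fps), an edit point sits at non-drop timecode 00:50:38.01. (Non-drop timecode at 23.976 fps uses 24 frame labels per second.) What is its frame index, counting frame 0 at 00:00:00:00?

frame 72913

Total seconds to the label: (0 × 3600 + 50 × 60 + 38) = 3038.
Frame index = 3038 × 24 + 1 = 72913.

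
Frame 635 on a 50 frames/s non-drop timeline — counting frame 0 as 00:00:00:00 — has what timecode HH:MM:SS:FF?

635 ÷ 50 = 12 full seconds, remainder 35 frames.
12 s = 0 h 0 min 12 s.
Timecode: 00:00:12:35.

00:00:12:35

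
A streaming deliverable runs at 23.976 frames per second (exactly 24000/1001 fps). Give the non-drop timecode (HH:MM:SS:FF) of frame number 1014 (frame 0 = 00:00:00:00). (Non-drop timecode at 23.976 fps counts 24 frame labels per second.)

00:00:42:06

1014 ÷ 24 = 42 full seconds, remainder 6 frames.
42 s = 0 h 0 min 42 s.
Timecode: 00:00:42:06.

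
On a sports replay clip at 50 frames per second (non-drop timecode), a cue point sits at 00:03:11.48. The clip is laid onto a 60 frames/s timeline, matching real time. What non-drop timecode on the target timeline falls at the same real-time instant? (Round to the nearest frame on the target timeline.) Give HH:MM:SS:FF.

00:03:11:58

Source frame index: (0×3600 + 3×60 + 11) × 50 + 48 = 9598.
Real time: 9598 / (50) = 4799/25 s.
Target frame: (4799/25) × (60) = 57588/5 ≈ 11517.600 → 11518.
At 60 labels/s: frame 11518 → 00:03:11:58.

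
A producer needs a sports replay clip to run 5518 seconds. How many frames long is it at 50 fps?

Frames = 5518 × 50 = 275900.

275900 frames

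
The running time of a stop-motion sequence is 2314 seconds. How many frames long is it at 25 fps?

Frames = 2314 × 25 = 57850.

57850 frames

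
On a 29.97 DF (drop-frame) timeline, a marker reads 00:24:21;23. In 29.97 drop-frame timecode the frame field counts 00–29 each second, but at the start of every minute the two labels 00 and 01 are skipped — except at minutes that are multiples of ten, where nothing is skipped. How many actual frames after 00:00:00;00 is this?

43809

Complete 10-minute blocks: 2, each 17982 frames → 35964.
Remaining 4 whole minutes in the current block: 1800 + 3 × 1798 = 7194 frames.
Within the current minute: 21 × 30 + 23 − 2 = 651 (labels ;00/;01 skipped at this minute). Total = 35964 + 7194 + 651 = 43809.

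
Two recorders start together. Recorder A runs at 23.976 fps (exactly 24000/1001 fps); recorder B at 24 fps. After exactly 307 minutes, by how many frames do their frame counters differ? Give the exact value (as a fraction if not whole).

307 min = 18420 s.
A emits 24000/1001 × 18420 = 442080000/1001 frames; B emits 24 × 18420 = 442080.
Difference = 442080/1001 frames (≈ 441.6384); B is ahead of A.

442080/1001 frames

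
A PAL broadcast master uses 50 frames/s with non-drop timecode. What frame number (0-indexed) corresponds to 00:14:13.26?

Total seconds to the label: (0 × 3600 + 14 × 60 + 13) = 853.
Frame index = 853 × 50 + 26 = 42676.

frame 42676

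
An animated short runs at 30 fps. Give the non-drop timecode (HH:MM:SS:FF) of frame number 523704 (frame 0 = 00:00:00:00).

523704 ÷ 30 = 17456 full seconds, remainder 24 frames.
17456 s = 4 h 50 min 56 s.
Timecode: 04:50:56:24.

04:50:56:24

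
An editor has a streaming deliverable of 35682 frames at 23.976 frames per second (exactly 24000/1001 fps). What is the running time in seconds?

Running time = 35682 / (24000/1001) = 1488.23675 s.

1488.23675 seconds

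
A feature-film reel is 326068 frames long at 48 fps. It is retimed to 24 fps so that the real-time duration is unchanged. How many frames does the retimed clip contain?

Frames at target rate = 326068 × (24) / (48) = 163034.

163034 frames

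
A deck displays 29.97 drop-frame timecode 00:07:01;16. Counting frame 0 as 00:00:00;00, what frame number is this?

12632

Complete 10-minute blocks: 0, each 17982 frames → 0.
Remaining 7 whole minutes in the current block: 1800 + 6 × 1798 = 12588 frames.
Within the current minute: 1 × 30 + 16 − 2 = 44 (labels ;00/;01 skipped at this minute). Total = 0 + 12588 + 44 = 12632.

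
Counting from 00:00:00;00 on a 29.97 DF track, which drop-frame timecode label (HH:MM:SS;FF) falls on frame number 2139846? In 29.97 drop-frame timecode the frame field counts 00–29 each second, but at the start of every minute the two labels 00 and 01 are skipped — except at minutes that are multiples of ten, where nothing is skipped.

19:49:59;18

Each 10-minute DF block holds 10 × 60 × 30 − 9 × 2 = 17982 frames. 2139846 ÷ 17982 → 118 full blocks, remainder 17970.
Within the partial block the first minute is 1800 frames and each further minute 1798, so 9 further minute boundaries passed. Total skipped labels = 18 × 118 + 2 × 9 = 2142.
Non-drop label index = 2139846 + 2142 = 2141988; at 30 labels/s that is 19:49:59:18, i.e. DF 19:49:59;18.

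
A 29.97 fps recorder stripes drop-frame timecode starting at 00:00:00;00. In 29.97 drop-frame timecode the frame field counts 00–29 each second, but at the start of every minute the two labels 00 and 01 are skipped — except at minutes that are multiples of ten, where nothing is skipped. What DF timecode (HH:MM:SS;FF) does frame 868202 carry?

Ten DF minutes hold 17982 frames, so frame 868202 lies in block 48 (frames 863136–881117) with 5066 frames into that block.
The block's first minute is 1800 frames and the rest 1798 each; 5066 frames reaches minute 2, so 48 × 18 + 2 × 2 = 868 labels have been skipped so far.
Adding those back, label number 868202 + 868 = 869070 at 30 labels/s is 28969 s + 0 f = 8 h 2 min 49 s frame 0, i.e. 08:02:49;00.

08:02:49;00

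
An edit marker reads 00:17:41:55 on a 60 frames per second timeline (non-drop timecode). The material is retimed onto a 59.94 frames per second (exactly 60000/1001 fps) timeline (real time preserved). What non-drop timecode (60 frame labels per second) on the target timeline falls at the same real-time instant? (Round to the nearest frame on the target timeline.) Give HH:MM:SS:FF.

Source frame index: (0×3600 + 17×60 + 41) × 60 + 55 = 63715.
Real time: 63715 / (60) = 12743/12 s.
Target frame: (12743/12) × (60000/1001) = 63715000/1001 ≈ 63651.349 → 63651.
At 60 labels/s: frame 63651 → 00:17:40:51.

00:17:40:51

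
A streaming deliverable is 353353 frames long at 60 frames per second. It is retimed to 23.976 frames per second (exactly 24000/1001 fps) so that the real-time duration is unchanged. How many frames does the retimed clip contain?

Target frames = source frames × (target rate / source rate) = 353353 × (24000/1001)/(60) = 353353 × 400/1001 = 141200.

141200 frames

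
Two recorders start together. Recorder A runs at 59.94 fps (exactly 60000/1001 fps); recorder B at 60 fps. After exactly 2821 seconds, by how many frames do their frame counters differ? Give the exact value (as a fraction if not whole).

1860/11 frames

A emits 60000/1001 × 2821 = 1860000/11 frames; B emits 60 × 2821 = 169260.
Difference = 1860/11 frames (≈ 169.0909); B is ahead of A.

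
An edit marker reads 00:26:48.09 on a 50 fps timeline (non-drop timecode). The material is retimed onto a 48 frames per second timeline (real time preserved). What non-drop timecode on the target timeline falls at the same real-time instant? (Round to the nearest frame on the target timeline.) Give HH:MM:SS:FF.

Source frame index: (0×3600 + 26×60 + 48) × 50 + 9 = 80409.
Real time: 80409 / (50) = 80409/50 s.
Target frame: (80409/50) × (48) = 1929816/25 ≈ 77192.640 → 77193.
At 48 labels/s: frame 77193 → 00:26:48:09.

00:26:48:09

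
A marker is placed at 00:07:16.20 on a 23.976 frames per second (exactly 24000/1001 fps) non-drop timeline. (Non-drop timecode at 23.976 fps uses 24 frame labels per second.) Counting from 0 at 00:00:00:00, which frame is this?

10484

Total seconds to the label: (0 × 3600 + 7 × 60 + 16) = 436.
Frame index = 436 × 24 + 20 = 10484.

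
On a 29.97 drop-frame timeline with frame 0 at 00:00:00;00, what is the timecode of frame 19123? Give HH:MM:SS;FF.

Each 10-minute DF block holds 10 × 60 × 30 − 9 × 2 = 17982 frames. 19123 ÷ 17982 → 1 full block, remainder 1141.
Within the partial block the first minute is 1800 frames and each further minute 1798, so 0 further minute boundaries passed. Total skipped labels = 18 × 1 + 2 × 0 = 18.
Non-drop label index = 19123 + 18 = 19141; at 30 labels/s that is 00:10:38:01, i.e. DF 00:10:38;01.

00:10:38;01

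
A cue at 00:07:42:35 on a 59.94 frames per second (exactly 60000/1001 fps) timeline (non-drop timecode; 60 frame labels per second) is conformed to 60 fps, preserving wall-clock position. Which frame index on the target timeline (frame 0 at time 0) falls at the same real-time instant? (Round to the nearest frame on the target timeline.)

frame 27783

Source frame index: (0×3600 + 7×60 + 42) × 60 + 35 = 27755.
Real time: 27755 / (60000/1001) = 5556551/12000 s.
Target frame: (5556551/12000) × (60) = 5556551/200 ≈ 27782.755 → 27783.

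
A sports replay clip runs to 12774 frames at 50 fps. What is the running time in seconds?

Running time = 12774 / (50) = 255.48 s.

255.48 seconds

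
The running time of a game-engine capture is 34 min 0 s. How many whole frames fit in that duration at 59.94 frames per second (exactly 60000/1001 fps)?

34 min 0 s = 2040 s.
Frames = 2040 × 60000/1001 = 122400000/1001 ≈ 122277.7223.
Complete frames: 122277.

122277 frames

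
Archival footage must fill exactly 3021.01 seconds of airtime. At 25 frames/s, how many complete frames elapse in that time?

75525 frames

Frames = 3021.01 × 25 = 302101/4 ≈ 75525.2500.
Complete frames: 75525.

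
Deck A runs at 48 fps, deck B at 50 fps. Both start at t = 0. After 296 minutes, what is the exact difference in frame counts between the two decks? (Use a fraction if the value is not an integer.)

35520 frames

296 min = 17760 s.
A emits 48 × 17760 = 852480 frames; B emits 50 × 17760 = 888000.
Difference = 35520 frames; B is ahead of A.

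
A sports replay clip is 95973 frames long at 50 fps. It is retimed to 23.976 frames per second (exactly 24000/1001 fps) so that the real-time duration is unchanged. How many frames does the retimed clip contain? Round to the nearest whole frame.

Frames at target rate = 95973 × (24000/1001) / (50) = 46067040/1001 ≈ 46021.019.
Nearest whole frame: 46021.

46021 frames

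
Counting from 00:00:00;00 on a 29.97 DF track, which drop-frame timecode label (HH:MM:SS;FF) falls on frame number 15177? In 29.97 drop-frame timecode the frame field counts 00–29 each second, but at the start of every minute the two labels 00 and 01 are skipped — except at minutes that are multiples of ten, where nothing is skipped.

00:08:26;13

Each 10-minute DF block holds 10 × 60 × 30 − 9 × 2 = 17982 frames. 15177 ÷ 17982 → 0 full blocks, remainder 15177.
Within the partial block the first minute is 1800 frames and each further minute 1798, so 8 further minute boundaries passed. Total skipped labels = 18 × 0 + 2 × 8 = 16.
Non-drop label index = 15177 + 16 = 15193; at 30 labels/s that is 00:08:26:13, i.e. DF 00:08:26;13.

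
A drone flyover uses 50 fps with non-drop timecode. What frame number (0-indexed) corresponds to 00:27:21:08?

82058

Total seconds to the label: (0 × 3600 + 27 × 60 + 21) = 1641.
Frame index = 1641 × 50 + 8 = 82058.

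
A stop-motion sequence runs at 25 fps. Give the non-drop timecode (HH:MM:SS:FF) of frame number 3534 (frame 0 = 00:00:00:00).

3534 ÷ 25 = 141 full seconds, remainder 9 frames.
141 s = 0 h 2 min 21 s.
Timecode: 00:02:21:09.

00:02:21:09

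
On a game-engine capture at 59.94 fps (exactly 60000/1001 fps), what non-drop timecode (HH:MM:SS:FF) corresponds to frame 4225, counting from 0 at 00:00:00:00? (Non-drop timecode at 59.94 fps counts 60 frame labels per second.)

00:01:10:25

4225 ÷ 60 = 70 full seconds, remainder 25 frames.
70 s = 0 h 1 min 10 s.
Timecode: 00:01:10:25.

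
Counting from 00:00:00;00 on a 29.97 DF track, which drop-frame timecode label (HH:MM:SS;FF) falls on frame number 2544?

00:01:24;26

Each 10-minute DF block holds 10 × 60 × 30 − 9 × 2 = 17982 frames. 2544 ÷ 17982 → 0 full blocks, remainder 2544.
Within the partial block the first minute is 1800 frames and each further minute 1798, so 1 further minute boundary passed. Total skipped labels = 18 × 0 + 2 × 1 = 2.
Non-drop label index = 2544 + 2 = 2546; at 30 labels/s that is 00:01:24:26, i.e. DF 00:01:24;26.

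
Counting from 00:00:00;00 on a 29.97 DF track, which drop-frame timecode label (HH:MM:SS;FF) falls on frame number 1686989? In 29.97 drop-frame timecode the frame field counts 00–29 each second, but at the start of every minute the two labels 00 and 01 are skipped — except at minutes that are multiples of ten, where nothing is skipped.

Each 10-minute DF block holds 10 × 60 × 30 − 9 × 2 = 17982 frames. 1686989 ÷ 17982 → 93 full blocks, remainder 14663.
Within the partial block the first minute is 1800 frames and each further minute 1798, so 8 further minute boundaries passed. Total skipped labels = 18 × 93 + 2 × 8 = 1690.
Non-drop label index = 1686989 + 1690 = 1688679; at 30 labels/s that is 15:38:09:09, i.e. DF 15:38:09;09.

15:38:09;09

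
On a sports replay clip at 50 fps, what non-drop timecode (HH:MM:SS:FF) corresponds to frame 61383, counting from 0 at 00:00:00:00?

00:20:27:33

61383 ÷ 50 = 1227 full seconds, remainder 33 frames.
1227 s = 0 h 20 min 27 s.
Timecode: 00:20:27:33.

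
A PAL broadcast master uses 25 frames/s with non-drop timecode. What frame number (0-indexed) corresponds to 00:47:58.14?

frame 71964

Total seconds to the label: (0 × 3600 + 47 × 60 + 58) = 2878.
Frame index = 2878 × 25 + 14 = 71964.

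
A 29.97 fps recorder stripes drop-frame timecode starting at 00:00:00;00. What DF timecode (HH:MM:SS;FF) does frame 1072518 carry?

Ten DF minutes hold 17982 frames, so frame 1072518 lies in block 59 (frames 1060938–1078919) with 11580 frames into that block.
The block's first minute is 1800 frames and the rest 1798 each; 11580 frames reaches minute 6, so 59 × 18 + 6 × 2 = 1074 labels have been skipped so far.
Adding those back, label number 1072518 + 1074 = 1073592 at 30 labels/s is 35786 s + 12 f = 9 h 56 min 26 s frame 12, i.e. 09:56:26;12.

09:56:26;12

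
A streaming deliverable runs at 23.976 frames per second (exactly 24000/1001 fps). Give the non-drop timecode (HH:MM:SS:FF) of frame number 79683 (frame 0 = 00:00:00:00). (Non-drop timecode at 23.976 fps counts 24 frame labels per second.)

79683 ÷ 24 = 3320 full seconds, remainder 3 frames.
3320 s = 0 h 55 min 20 s.
Timecode: 00:55:20:03.

00:55:20:03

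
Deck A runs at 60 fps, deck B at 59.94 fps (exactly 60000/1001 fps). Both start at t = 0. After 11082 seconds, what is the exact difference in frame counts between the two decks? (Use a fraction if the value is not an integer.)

664920/1001 frames

A emits 60 × 11082 = 664920 frames; B emits 60000/1001 × 11082 = 664920000/1001.
Difference = 664920/1001 frames (≈ 664.2557); B is behind A.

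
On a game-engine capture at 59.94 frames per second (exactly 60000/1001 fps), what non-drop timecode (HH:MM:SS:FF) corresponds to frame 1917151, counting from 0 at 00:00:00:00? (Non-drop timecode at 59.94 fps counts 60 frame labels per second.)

08:52:32:31

1917151 ÷ 60 = 31952 full seconds, remainder 31 frames.
31952 s = 8 h 52 min 32 s.
Timecode: 08:52:32:31.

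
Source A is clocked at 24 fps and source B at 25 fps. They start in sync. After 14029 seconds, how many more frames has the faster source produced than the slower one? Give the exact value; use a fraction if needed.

14029 frames

A emits 24 × 14029 = 336696 frames; B emits 25 × 14029 = 350725.
Difference = 14029 frames; B is ahead of A.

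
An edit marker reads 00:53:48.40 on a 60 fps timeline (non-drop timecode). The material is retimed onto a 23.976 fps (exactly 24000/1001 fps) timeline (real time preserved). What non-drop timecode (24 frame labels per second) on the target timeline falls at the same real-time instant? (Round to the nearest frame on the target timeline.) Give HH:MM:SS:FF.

Source frame index: (0×3600 + 53×60 + 48) × 60 + 40 = 193720.
Real time: 193720 / (60) = 9686/3 s.
Target frame: (9686/3) × (24000/1001) = 77488000/1001 ≈ 77410.589 → 77411.
At 24 labels/s: frame 77411 → 00:53:45:11.

00:53:45:11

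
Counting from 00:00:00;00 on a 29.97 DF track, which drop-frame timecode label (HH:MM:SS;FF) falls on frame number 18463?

Each 10-minute DF block holds 10 × 60 × 30 − 9 × 2 = 17982 frames. 18463 ÷ 17982 → 1 full block, remainder 481.
Within the partial block the first minute is 1800 frames and each further minute 1798, so 0 further minute boundaries passed. Total skipped labels = 18 × 1 + 2 × 0 = 18.
Non-drop label index = 18463 + 18 = 18481; at 30 labels/s that is 00:10:16:01, i.e. DF 00:10:16;01.

00:10:16;01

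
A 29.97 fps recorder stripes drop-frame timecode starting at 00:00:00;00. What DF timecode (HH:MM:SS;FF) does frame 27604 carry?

Ten DF minutes hold 17982 frames, so frame 27604 lies in block 1 (frames 17982–35963) with 9622 frames into that block.
The block's first minute is 1800 frames and the rest 1798 each; 9622 frames reaches minute 5, so 1 × 18 + 5 × 2 = 28 labels have been skipped so far.
Adding those back, label number 27604 + 28 = 27632 at 30 labels/s is 921 s + 2 f = 0 h 15 min 21 s frame 2, i.e. 00:15:21;02.

00:15:21;02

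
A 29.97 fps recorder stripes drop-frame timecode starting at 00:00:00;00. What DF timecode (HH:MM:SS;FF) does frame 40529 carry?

00:22:32;09

Each 10-minute DF block holds 10 × 60 × 30 − 9 × 2 = 17982 frames. 40529 ÷ 17982 → 2 full blocks, remainder 4565.
Within the partial block the first minute is 1800 frames and each further minute 1798, so 2 further minute boundaries passed. Total skipped labels = 18 × 2 + 2 × 2 = 40.
Non-drop label index = 40529 + 40 = 40569; at 30 labels/s that is 00:22:32:09, i.e. DF 00:22:32;09.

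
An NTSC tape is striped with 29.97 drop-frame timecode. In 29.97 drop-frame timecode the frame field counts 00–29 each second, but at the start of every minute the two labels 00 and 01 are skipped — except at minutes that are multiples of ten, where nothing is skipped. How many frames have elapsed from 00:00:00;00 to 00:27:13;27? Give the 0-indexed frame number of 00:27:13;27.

48967

Complete 10-minute blocks: 2, each 17982 frames → 35964.
Remaining 7 whole minutes in the current block: 1800 + 6 × 1798 = 12588 frames.
Within the current minute: 13 × 30 + 27 − 2 = 415 (labels ;00/;01 skipped at this minute). Total = 35964 + 12588 + 415 = 48967.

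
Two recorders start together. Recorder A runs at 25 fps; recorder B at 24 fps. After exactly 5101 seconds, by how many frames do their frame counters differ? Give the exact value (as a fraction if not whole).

A emits 25 × 5101 = 127525 frames; B emits 24 × 5101 = 122424.
Difference = 5101 frames; B is behind A.

5101 frames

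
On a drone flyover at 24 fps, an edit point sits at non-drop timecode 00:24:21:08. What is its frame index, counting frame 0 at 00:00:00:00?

Total seconds to the label: (0 × 3600 + 24 × 60 + 21) = 1461.
Frame index = 1461 × 24 + 8 = 35072.

35072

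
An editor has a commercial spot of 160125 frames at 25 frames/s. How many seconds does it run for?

6405 seconds

Running time = 160125 / (25) = 6405 s.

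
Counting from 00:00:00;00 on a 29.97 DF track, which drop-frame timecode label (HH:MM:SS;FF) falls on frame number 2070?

Ten DF minutes hold 17982 frames, so frame 2070 lies in block 0 (frames 0–17981) with 2070 frames into that block.
The block's first minute is 1800 frames and the rest 1798 each; 2070 frames reaches minute 1, so 0 × 18 + 1 × 2 = 2 labels have been skipped so far.
Adding those back, label number 2070 + 2 = 2072 at 30 labels/s is 69 s + 2 f = 0 h 1 min 9 s frame 2, i.e. 00:01:09;02.

00:01:09;02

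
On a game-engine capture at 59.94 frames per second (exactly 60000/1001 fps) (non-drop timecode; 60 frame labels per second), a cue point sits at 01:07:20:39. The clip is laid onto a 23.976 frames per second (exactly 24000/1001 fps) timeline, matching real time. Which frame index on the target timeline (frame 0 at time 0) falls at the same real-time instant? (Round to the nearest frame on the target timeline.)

frame 96976

Source frame index: (1×3600 + 7×60 + 20) × 60 + 39 = 242439.
Real time: 242439 / (60000/1001) = 80893813/20000 s.
Target frame: (80893813/20000) × (24000/1001) = 484878/5 ≈ 96975.600 → 96976.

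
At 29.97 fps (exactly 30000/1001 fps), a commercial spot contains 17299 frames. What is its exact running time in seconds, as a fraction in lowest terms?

17316299/30000 seconds

Running time = 17299 ÷ (30000/1001) = 17299 × 1001/30000 = 17316299/30000 s.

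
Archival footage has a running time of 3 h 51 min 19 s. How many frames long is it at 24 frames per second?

3 h 51 min 19 s = 13879 s.
Frames = 13879 × 24 = 333096.

333096 frames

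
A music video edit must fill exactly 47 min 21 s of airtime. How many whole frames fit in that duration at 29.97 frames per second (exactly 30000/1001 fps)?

47 min 21 s = 2841 s.
Frames = 2841 × 30000/1001 = 85230000/1001 ≈ 85144.8551.
Complete frames: 85144.

85144 frames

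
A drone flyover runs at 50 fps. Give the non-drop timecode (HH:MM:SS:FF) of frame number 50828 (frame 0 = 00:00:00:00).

50828 ÷ 50 = 1016 full seconds, remainder 28 frames.
1016 s = 0 h 16 min 56 s.
Timecode: 00:16:56:28.

00:16:56:28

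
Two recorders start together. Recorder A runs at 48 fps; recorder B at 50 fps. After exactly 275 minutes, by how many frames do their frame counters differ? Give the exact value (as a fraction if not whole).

33000 frames

275 min = 16500 s.
A emits 48 × 16500 = 792000 frames; B emits 50 × 16500 = 825000.
Difference = 33000 frames; B is ahead of A.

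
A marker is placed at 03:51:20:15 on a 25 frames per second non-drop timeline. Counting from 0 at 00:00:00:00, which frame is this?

347015

Total seconds to the label: (3 × 3600 + 51 × 60 + 20) = 13880.
Frame index = 13880 × 25 + 15 = 347015.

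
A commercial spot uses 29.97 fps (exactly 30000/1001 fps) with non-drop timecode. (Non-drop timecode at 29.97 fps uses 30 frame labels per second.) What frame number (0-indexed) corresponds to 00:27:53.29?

50219

Total seconds to the label: (0 × 3600 + 27 × 60 + 53) = 1673.
Frame index = 1673 × 30 + 29 = 50219.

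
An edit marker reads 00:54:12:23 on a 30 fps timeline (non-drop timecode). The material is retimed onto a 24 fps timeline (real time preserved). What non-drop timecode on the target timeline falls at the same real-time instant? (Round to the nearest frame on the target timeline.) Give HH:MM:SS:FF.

00:54:12:18

Source frame index: (0×3600 + 54×60 + 12) × 30 + 23 = 97583.
Real time: 97583 / (30) = 97583/30 s.
Target frame: (97583/30) × (24) = 390332/5 ≈ 78066.400 → 78066.
At 24 labels/s: frame 78066 → 00:54:12:18.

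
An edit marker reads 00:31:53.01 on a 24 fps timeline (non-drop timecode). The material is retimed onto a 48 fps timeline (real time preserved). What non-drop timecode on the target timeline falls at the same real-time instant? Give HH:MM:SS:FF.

Source frame index: (0×3600 + 31×60 + 53) × 24 + 1 = 45913.
Real time: 45913 / (24) = 45913/24 s.
Target frame: (45913/24) × (48) = 91826.
At 48 labels/s: frame 91826 → 00:31:53:02.

00:31:53:02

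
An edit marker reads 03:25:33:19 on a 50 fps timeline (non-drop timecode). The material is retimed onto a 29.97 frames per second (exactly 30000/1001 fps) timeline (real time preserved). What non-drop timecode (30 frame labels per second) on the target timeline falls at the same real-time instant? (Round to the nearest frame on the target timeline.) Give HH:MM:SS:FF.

Source frame index: (3×3600 + 25×60 + 33) × 50 + 19 = 616669.
Real time: 616669 / (50) = 616669/50 s.
Target frame: (616669/50) × (30000/1001) = 370001400/1001 ≈ 369631.768 → 369632.
At 30 labels/s: frame 369632 → 03:25:21:02.

03:25:21:02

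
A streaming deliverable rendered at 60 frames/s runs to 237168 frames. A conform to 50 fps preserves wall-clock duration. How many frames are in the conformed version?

Target frames = source frames × (target rate / source rate) = 237168 × (50)/(60) = 237168 × 5/6 = 197640.

197640 frames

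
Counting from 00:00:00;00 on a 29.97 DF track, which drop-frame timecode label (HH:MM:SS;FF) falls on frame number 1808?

Ten DF minutes hold 17982 frames, so frame 1808 lies in block 0 (frames 0–17981) with 1808 frames into that block.
The block's first minute is 1800 frames and the rest 1798 each; 1808 frames reaches minute 1, so 0 × 18 + 1 × 2 = 2 labels have been skipped so far.
Adding those back, label number 1808 + 2 = 1810 at 30 labels/s is 60 s + 10 f = 0 h 1 min 0 s frame 10, i.e. 00:01:00;10.

00:01:00;10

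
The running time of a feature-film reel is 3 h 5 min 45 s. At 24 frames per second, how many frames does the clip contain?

267480 frames

3 h 5 min 45 s = 11145 s.
Frames = 11145 × 24 = 267480.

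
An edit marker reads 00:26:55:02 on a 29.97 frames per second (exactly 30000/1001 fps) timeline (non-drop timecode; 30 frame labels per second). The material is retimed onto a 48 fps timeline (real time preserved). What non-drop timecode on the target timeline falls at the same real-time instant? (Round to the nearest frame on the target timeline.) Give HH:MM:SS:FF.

00:26:56:33

Source frame index: (0×3600 + 26×60 + 55) × 30 + 2 = 48452.
Real time: 48452 / (30000/1001) = 12125113/7500 s.
Target frame: (12125113/7500) × (48) = 48500452/625 ≈ 77600.723 → 77601.
At 48 labels/s: frame 77601 → 00:26:56:33.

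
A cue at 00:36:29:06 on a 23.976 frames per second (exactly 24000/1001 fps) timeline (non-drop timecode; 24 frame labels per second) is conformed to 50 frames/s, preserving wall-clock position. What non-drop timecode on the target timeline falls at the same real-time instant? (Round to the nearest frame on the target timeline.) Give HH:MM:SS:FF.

Source frame index: (0×3600 + 36×60 + 29) × 24 + 6 = 52542.
Real time: 52542 / (24000/1001) = 8765757/4000 s.
Target frame: (8765757/4000) × (50) = 8765757/80 ≈ 109571.962 → 109572.
At 50 labels/s: frame 109572 → 00:36:31:22.

00:36:31:22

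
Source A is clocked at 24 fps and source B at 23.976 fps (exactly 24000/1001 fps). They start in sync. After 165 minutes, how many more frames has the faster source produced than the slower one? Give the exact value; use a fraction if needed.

165 min = 9900 s.
A emits 24 × 9900 = 237600 frames; B emits 24000/1001 × 9900 = 21600000/91.
Difference = 21600/91 frames (≈ 237.3626); B is behind A.

21600/91 frames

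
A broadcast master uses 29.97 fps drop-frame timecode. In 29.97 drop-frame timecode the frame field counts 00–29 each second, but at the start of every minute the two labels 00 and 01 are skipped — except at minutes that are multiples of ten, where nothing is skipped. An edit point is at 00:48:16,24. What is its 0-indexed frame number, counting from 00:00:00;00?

As if non-drop at 30 labels/s: (0 × 3600 + 48 × 60 + 16) × 30 + 24 = 86904.
Minute boundaries passed: 48; those not divisible by 10: 48 − 4 = 44; dropped labels = 2 × 44 = 88.
Actual frame index = 86904 − 88 = 86816.

86816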